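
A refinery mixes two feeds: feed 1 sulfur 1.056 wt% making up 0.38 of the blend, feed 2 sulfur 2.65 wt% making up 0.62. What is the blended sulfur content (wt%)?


Linear sulfur blending: S_blend = x1*S1 + x2*S2
Contribution 1: 0.38 * 1.056 = 0.40128 wt%
Contribution 2: 0.62 * 2.65 = 1.643 wt%
S_blend = 0.40128 + 1.643 = 2.04428

2.04428 wt%


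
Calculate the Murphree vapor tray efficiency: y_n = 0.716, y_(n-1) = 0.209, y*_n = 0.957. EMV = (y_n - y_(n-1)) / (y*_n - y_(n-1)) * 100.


Murphree vapor efficiency: EMV = (y_n - y_(n-1)) / (y*_n - y_(n-1)) * 100
EMV = (0.716 - 0.209) / (0.957 - 0.209) * 100 = 0.507 / 0.748 * 100 = 67.78

67.78 %


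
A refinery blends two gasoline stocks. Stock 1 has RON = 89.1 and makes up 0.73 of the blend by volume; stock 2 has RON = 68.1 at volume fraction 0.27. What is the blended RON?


Linear blending: RON_blend = sum(vi * RONi)
Contribution 1: 0.73 * 89.1 = 65.043
Contribution 2: 0.27 * 68.1 = 18.387
RON_blend = 65.043 + 18.387 = 83.43

83.43


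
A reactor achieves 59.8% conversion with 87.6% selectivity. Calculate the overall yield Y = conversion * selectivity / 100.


Overall yield = conversion (%) * selectivity (%) / 100
Conversion = 59.8%, Selectivity = 87.6%
Y = 59.8 * 87.6 / 100
= 52.3848 %

52.3848 %


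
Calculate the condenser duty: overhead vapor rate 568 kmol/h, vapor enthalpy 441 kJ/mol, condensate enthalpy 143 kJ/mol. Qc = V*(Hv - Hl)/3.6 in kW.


Qc = 568 * (441 - 143) / 3.6 = 568 * 298 / 3.6 = 47020

47020 kW


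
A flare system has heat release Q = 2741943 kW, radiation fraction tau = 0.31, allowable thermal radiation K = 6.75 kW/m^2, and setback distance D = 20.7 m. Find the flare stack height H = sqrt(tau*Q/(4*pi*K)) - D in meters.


tau*Q/(4*pi*K) = 0.31 * 2741943 / (4 * pi * 6.75) = 10020.9
sqrt(10020.9) = 100.104
H = 100.104 - 20.7 = 79.40

79.40 m


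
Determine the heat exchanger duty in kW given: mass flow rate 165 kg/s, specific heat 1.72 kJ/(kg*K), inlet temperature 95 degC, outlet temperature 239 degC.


Q = m_dot * cp * delta_T
delta_T = 239 - 95 = 144 K
Q = 165 * 1.72 * 144
= 283.8 * 144
= 40867.2 kW

40867.2 kW


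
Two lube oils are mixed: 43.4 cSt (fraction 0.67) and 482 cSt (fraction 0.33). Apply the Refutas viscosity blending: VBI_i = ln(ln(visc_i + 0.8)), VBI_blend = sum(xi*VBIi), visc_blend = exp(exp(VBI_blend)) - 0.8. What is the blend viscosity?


Refutas method: VBN_i = 14.534*ln(ln(visc_i + 0.8)) + 10.975, blended linearly by mass fraction; since VBN is linear in VBI_i = ln(ln(visc_i + 0.8)) and the fractions sum to 1, blend VBI directly: visc = exp(exp(VBI_blend)) - 0.8
VBI_1 = ln(ln(43.4 + 0.8)) = 1.33203
VBI_2 = ln(ln(482 + 0.8)) = 1.82125
VBI_blend = 0.67 * 1.33203 + 0.33 * 1.82125 = 1.49347
visc_blend = exp(exp(1.49347)) - 0.8 = 85.04

85.04 cSt


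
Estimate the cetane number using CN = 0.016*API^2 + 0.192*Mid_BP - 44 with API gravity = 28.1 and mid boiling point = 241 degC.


CN = 0.016 * 28.1^2 + 0.192 * 241 - 44
CN = 12.63376 + 46.272 - 44 = 14.90576

14.90576


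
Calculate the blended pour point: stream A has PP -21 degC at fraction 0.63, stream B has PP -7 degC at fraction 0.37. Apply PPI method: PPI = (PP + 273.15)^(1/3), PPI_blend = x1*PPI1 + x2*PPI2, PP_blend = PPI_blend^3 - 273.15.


PPI_1 = (-21 + 273.15)^(1/3) = 6.317613
PPI_2 = (-7 + 273.15)^(1/3) = 6.432436
PPI_blend = 0.63 * 6.317613 + 0.37 * 6.432436 = 6.360098
PP_blend = 6.360098^3 - 273.15 = 257.2713 - 273.15 = -15.88

-15.88 degC


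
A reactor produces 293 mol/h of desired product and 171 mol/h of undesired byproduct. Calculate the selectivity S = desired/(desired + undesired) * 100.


Selectivity = desired / (desired + undesired) * 100
Total products = 293 + 171 = 464 mol/h
S = 293 / 464 * 100
= 0.6315 * 100
= 63.15 %

63.15 %


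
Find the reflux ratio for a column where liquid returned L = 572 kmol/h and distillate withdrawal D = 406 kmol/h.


Reflux ratio definition: R = L / D (liquid returned / distillate withdrawn)
L = 572 kmol/h, D = 406 kmol/h
R = 572 / 406 = 1.409

1.409


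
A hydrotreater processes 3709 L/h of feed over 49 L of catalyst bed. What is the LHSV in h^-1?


LHSV = volumetric feed rate / catalyst volume
= 3709 L/h / 49 L
= 75.69 h^-1

75.69 h^-1


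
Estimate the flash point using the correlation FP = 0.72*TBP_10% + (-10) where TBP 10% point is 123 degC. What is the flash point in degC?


FP = 0.72 * 123 + (-10) = 78.56

78.56 degC


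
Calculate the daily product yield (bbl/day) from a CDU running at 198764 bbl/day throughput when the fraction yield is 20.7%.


Crude throughput = 198764 bbl/day
Fraction yield = 20.7%
yield = throughput * fraction / 100
yield = 198764 * 20.7 / 100 = 41144.148

41144.148 bbl/day


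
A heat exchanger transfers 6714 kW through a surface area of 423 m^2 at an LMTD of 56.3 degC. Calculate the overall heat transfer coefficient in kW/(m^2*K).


From Q = U*A*LMTD, U = Q / (A * LMTD)
U = 6714 / (423 * 56.3) = 6714 / 23814.9 = 0.2819

0.2819 kW/(m^2*K)


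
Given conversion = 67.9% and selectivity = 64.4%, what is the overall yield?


Overall yield = conversion (%) * selectivity (%) / 100
Conversion = 67.9%, Selectivity = 64.4%
Y = 67.9 * 64.4 / 100
= 43.7276 %

43.7276 %


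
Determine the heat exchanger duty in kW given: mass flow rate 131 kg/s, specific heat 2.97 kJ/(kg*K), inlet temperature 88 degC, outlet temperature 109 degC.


Q = m_dot * cp * delta_T
delta_T = 109 - 88 = 21 K
Q = 131 * 2.97 * 21
= 389.07 * 21
= 8170.47 kW

8170.47 kW


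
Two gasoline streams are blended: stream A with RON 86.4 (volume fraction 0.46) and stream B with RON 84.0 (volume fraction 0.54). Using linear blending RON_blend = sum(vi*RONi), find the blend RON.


Linear blending: RON_blend = sum(vi * RONi)
Contribution 1: 0.46 * 86.4 = 39.744
Contribution 2: 0.54 * 84.0 = 45.36
RON_blend = 39.744 + 45.36 = 85.104

85.104


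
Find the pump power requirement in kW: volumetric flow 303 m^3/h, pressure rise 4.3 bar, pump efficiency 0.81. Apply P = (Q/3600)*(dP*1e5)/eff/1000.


Q = 303 / 3600 = 0.0841667 m^3/s
P = 0.0841667 * (4.3 * 1e5) / 0.81 / 1000 = 44.68

44.68 kW


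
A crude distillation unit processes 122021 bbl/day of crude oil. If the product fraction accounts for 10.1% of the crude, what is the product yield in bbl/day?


Crude throughput = 122021 bbl/day
Fraction yield = 10.1%
yield = throughput * fraction / 100
yield = 122021 * 10.1 / 100 = 12324.121

12324.121 bbl/day


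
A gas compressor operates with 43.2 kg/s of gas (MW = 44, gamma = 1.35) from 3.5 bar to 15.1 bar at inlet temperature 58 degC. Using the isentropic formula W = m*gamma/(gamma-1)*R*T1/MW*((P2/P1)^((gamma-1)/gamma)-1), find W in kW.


Isentropic work: W = m*(gamma/(gamma-1))*(R*T1/MW)*((P2/P1)^((gamma-1)/gamma) - 1)
T1 = 58 + 273.15 = 331.15 K
Pressure ratio = 15.1 / 3.5 = 4.31429
Exponent = (1.35 - 1)/1.35 = 0.259259
(P2/P1)^exp - 1 = 4.31429^0.259259 - 1 = 0.460851
W = 43.2 * 1.35 / 0.35 * 8.314 * 331.15 / 44 * 0.460851 = 4805

4805 kW


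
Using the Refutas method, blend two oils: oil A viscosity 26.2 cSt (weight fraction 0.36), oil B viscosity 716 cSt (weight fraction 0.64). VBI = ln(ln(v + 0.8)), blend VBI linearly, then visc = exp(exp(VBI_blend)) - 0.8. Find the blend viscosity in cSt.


Refutas method: VBN_i = 14.534*ln(ln(visc_i + 0.8)) + 10.975, blended linearly by mass fraction; since VBN is linear in VBI_i = ln(ln(visc_i + 0.8)) and the fractions sum to 1, blend VBI directly: visc = exp(exp(VBI_blend)) - 0.8
VBI_1 = ln(ln(26.2 + 0.8)) = 1.19266
VBI_2 = ln(ln(716 + 0.8)) = 1.88324
VBI_blend = 0.36 * 1.19266 + 0.64 * 1.88324 = 1.63463
visc_blend = exp(exp(1.63463)) - 0.8 = 167.8

167.8 cSt


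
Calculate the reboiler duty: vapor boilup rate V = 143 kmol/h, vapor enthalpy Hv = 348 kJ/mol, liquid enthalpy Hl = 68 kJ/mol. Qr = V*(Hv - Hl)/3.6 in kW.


Qr = 143 * (348 - 68) / 3.6 = 143 * 280 / 3.6 = 11120

11120 kW


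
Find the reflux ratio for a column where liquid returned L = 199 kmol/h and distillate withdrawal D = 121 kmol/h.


Reflux ratio definition: R = L / D (liquid returned / distillate withdrawn)
L = 199 kmol/h, D = 121 kmol/h
R = 199 / 121 = 1.645

1.645


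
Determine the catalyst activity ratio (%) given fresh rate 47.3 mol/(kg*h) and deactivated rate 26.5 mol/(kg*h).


Activity (%) = (rate_used / rate_fresh) * 100
rate_used = 26.5, rate_fresh = 47.3
= (26.5 / 47.3) * 100
= 0.5603 * 100 = 56.03

56.03 %


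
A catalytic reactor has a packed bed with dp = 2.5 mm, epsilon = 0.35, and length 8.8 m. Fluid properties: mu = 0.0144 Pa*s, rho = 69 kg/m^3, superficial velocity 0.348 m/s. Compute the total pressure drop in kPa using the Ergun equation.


dp = 2.5 mm = 0.0025 m
Viscous term = 150*0.0144*0.348*(1-0.35)^2 / (0.0025^2*0.35^3) = 1185160
Inertial term = 1.75*69*0.348^2*(1-0.35) / (0.0025*0.35^3) = 88677.8
dP/L = 1185160 + 88677.8 = 1273840 Pa/m
dP = 1273840 * 8.8 / 1000 = 11210 kPa

11210 kPa


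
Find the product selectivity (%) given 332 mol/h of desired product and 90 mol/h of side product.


Selectivity = desired / (desired + undesired) * 100
Total products = 332 + 90 = 422 mol/h
S = 332 / 422 * 100
= 0.7867 * 100
= 78.67 %

78.67 %


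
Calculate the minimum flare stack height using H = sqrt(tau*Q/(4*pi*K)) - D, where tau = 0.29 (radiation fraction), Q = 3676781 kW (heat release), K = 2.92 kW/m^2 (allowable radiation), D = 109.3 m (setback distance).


tau*Q/(4*pi*K) = 0.29 * 3676781 / (4 * pi * 2.92) = 29058.5
sqrt(29058.5) = 170.466
H = 170.466 - 109.3 = 61.17

61.17 m


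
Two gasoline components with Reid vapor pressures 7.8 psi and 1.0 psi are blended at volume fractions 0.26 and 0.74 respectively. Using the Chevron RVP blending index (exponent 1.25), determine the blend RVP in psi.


Chevron index: RVP_blend = (sum xi*RVPi^1.25)^(1/1.25)
RVP^1.25 terms: 0.26 * 7.8^1.25 + 0.74 * 1.0^1.25 = 4.12916
RVP_blend = 4.12916^(1/1.25) = 3.109

3.109 psi


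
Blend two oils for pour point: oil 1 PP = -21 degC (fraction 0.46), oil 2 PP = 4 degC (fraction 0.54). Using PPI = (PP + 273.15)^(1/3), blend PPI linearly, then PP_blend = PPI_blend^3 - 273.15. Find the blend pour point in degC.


PPI_1 = (-21 + 273.15)^(1/3) = 6.317613
PPI_2 = (4 + 273.15)^(1/3) = 6.51986
PPI_blend = 0.46 * 6.317613 + 0.54 * 6.51986 = 6.426826
PP_blend = 6.426826^3 - 273.15 = 265.4542 - 273.15 = -7.7

-7.7 degC


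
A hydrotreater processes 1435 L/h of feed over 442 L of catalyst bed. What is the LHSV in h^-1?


LHSV = volumetric feed rate / catalyst volume
= 1435 L/h / 442 L
= 3.247 h^-1

3.247 h^-1


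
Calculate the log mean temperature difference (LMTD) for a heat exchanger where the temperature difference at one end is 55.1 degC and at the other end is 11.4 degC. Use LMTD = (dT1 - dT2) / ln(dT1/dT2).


LMTD = (dT1 - dT2) / ln(dT1/dT2)
= (55.1 - 11.4) / ln(55.1 / 11.4) = 43.7 / 1.57554 = 27.74

27.74 degC


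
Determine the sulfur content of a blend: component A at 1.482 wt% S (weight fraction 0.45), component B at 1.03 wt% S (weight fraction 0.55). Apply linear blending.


Linear sulfur blending: S_blend = x1*S1 + x2*S2
Contribution 1: 0.45 * 1.482 = 0.6669 wt%
Contribution 2: 0.55 * 1.03 = 0.5665 wt%
S_blend = 0.6669 + 0.5665 = 1.2334

1.2334 wt%


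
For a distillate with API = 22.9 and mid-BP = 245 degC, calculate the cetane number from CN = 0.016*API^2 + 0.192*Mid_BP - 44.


CN = 0.016 * 22.9^2 + 0.192 * 245 - 44
CN = 8.39056 + 47.04 - 44 = 11.43056

11.43056


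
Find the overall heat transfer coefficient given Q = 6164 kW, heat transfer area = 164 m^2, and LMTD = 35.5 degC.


From Q = U*A*LMTD, U = Q / (A * LMTD)
U = 6164 / (164 * 35.5) = 6164 / 5822 = 1.059

1.059 kW/(m^2*K)


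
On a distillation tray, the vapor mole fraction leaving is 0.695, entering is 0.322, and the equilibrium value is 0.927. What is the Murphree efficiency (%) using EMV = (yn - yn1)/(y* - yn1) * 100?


Murphree vapor efficiency: EMV = (y_n - y_(n-1)) / (y*_n - y_(n-1)) * 100
EMV = (0.695 - 0.322) / (0.927 - 0.322) * 100 = 0.373 / 0.605 * 100 = 61.65

61.65 %


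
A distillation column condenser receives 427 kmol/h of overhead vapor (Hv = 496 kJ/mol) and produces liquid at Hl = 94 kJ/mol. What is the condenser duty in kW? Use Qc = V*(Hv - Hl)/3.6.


Qc = 427 * (496 - 94) / 3.6 = 427 * 402 / 3.6 = 47680

47680 kW


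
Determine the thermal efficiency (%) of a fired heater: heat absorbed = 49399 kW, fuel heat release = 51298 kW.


Furnace efficiency = Q_absorbed / Q_fuel * 100
= 49399 / 51298 * 100 = 96.30

96.30 %


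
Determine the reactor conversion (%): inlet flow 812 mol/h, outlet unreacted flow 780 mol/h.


X = (F_in - F_out) / F_in * 100
Moles reacted = 812 - 780 = 32
X = 32 / 812 * 100
= 0.03941 * 100
= 3.941 %

3.941 %


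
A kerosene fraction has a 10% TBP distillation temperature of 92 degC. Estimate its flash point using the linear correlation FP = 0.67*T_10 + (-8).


FP = 0.67 * 92 + (-8) = 53.64

53.64 degC


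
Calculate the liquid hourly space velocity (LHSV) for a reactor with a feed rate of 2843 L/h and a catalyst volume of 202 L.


LHSV = volumetric feed rate / catalyst volume
= 2843 L/h / 202 L
= 14.07 h^-1

14.07 h^-1


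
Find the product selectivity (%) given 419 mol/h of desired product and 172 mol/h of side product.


Selectivity = desired / (desired + undesired) * 100
Total products = 419 + 172 = 591 mol/h
S = 419 / 591 * 100
= 0.7090 * 100
= 70.90 %

70.90 %


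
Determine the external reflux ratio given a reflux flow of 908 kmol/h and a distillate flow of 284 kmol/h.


Reflux ratio definition: R = L / D (liquid returned / distillate withdrawn)
L = 908 kmol/h, D = 284 kmol/h
R = 908 / 284 = 3.197

3.197


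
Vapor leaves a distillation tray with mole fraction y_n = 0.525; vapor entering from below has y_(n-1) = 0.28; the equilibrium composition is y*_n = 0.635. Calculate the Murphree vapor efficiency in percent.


Murphree vapor efficiency: EMV = (y_n - y_(n-1)) / (y*_n - y_(n-1)) * 100
EMV = (0.525 - 0.28) / (0.635 - 0.28) * 100 = 0.245 / 0.355 * 100 = 69.01

69.01 %


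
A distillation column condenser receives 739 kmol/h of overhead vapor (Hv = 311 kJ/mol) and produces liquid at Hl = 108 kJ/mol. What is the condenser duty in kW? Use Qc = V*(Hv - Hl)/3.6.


Qc = 739 * (311 - 108) / 3.6 = 739 * 203 / 3.6 = 41670

41670 kW


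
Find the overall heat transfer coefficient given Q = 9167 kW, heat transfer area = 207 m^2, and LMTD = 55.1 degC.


From Q = U*A*LMTD, U = Q / (A * LMTD)
U = 9167 / (207 * 55.1) = 9167 / 11405.7 = 0.8037

0.8037 kW/(m^2*K)


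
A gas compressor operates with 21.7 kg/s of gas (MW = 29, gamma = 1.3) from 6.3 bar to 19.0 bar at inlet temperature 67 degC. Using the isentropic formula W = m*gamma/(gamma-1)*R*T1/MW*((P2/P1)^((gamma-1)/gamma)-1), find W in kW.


Isentropic work: W = m*(gamma/(gamma-1))*(R*T1/MW)*((P2/P1)^((gamma-1)/gamma) - 1)
T1 = 67 + 273.15 = 340.15 K
Pressure ratio = 19.0 / 6.3 = 3.01587
Exponent = (1.3 - 1)/1.3 = 0.230769
(P2/P1)^exp - 1 = 3.01587^0.230769 - 1 = 0.29013
W = 21.7 * 1.3 / 0.3 * 8.314 * 340.15 / 29 * 0.29013 = 2660

2660 kW


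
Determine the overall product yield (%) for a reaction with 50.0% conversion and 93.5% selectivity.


Overall yield = conversion (%) * selectivity (%) / 100
Conversion = 50.0%, Selectivity = 93.5%
Y = 50.0 * 93.5 / 100
= 46.75 %

46.75 %


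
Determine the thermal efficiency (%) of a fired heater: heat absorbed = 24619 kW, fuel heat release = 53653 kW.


Furnace efficiency = Q_absorbed / Q_fuel * 100
= 24619 / 53653 * 100 = 45.89

45.89 %


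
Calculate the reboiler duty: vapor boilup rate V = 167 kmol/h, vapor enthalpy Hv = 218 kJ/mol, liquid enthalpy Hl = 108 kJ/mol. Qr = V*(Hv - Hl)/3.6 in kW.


Qr = 167 * (218 - 108) / 3.6 = 167 * 110 / 3.6 = 5103

5103 kW


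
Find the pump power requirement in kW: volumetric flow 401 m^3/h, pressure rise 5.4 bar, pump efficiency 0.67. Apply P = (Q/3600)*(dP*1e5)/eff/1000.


Q = 401 / 3600 = 0.111389 m^3/s
P = 0.111389 * (5.4 * 1e5) / 0.67 / 1000 = 89.78

89.78 kW


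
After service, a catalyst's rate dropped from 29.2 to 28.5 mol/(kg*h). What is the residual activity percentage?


Activity (%) = (rate_used / rate_fresh) * 100
rate_used = 28.5, rate_fresh = 29.2
= (28.5 / 29.2) * 100
= 0.9760 * 100 = 97.60

97.60 %


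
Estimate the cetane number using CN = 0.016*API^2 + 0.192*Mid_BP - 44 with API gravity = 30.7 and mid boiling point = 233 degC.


CN = 0.016 * 30.7^2 + 0.192 * 233 - 44
CN = 15.07984 + 44.736 - 44 = 15.81584

15.81584


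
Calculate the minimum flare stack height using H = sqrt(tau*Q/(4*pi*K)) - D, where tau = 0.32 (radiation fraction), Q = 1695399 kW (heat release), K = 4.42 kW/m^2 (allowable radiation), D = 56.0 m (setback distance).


tau*Q/(4*pi*K) = 0.32 * 1695399 / (4 * pi * 4.42) = 9767.64
sqrt(9767.64) = 98.8314
H = 98.8314 - 56.0 = 42.83

42.83 m


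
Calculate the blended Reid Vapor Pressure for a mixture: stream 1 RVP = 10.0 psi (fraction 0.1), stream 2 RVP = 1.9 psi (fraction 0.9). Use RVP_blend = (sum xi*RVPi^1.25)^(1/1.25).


Chevron index: RVP_blend = (sum xi*RVPi^1.25)^(1/1.25)
RVP^1.25 terms: 0.1 * 10.0^1.25 + 0.9 * 1.9^1.25 = 3.78591
RVP_blend = 3.78591^(1/1.25) = 2.901

2.901 psi


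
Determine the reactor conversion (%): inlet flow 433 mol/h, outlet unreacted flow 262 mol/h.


X = (F_in - F_out) / F_in * 100
Moles reacted = 433 - 262 = 171
X = 171 / 433 * 100
= 0.3949 * 100
= 39.49 %

39.49 %


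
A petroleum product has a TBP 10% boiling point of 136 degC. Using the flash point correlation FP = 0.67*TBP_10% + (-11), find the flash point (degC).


FP = 0.67 * 136 + (-11) = 80.12

80.12 degC


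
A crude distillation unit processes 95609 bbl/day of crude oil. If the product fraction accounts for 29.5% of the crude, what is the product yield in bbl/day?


Crude throughput = 95609 bbl/day
Fraction yield = 29.5%
yield = throughput * fraction / 100
yield = 95609 * 29.5 / 100 = 28204.655

28204.655 bbl/day


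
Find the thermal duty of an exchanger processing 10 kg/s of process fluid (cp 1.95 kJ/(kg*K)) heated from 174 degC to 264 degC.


Q = m_dot * cp * delta_T
delta_T = 264 - 174 = 90 K
Q = 10 * 1.95 * 90
= 19.5 * 90
= 1755 kW

1755 kW


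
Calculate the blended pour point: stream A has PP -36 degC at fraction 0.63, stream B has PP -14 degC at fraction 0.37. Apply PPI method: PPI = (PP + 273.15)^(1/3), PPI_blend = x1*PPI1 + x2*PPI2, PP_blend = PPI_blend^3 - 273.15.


PPI_1 = (-36 + 273.15)^(1/3) = 6.189768
PPI_2 = (-14 + 273.15)^(1/3) = 6.375541
PPI_blend = 0.63 * 6.189768 + 0.37 * 6.375541 = 6.258504
PP_blend = 6.258504^3 - 273.15 = 245.1385 - 273.15 = -28.01

-28.01 degC


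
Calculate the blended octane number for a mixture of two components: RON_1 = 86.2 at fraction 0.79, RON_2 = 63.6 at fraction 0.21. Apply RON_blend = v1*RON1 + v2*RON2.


Linear blending: RON_blend = sum(vi * RONi)
Contribution 1: 0.79 * 86.2 = 68.098
Contribution 2: 0.21 * 63.6 = 13.356
RON_blend = 68.098 + 13.356 = 81.454

81.454


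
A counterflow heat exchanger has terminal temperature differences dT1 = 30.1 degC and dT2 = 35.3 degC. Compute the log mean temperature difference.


LMTD = (dT1 - dT2) / ln(dT1/dT2)
= (30.1 - 35.3) / ln(30.1 / 35.3) = -5.2 / -0.159358 = 32.63

32.63 degC


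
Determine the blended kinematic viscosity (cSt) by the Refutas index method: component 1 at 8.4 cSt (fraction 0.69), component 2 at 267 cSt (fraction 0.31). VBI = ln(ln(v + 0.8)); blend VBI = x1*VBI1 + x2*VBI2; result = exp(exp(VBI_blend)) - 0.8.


Refutas method: VBN_i = 14.534*ln(ln(visc_i + 0.8)) + 10.975, blended linearly by mass fraction; since VBN is linear in VBI_i = ln(ln(visc_i + 0.8)) and the fractions sum to 1, blend VBI directly: visc = exp(exp(VBI_blend)) - 0.8
VBI_1 = ln(ln(8.4 + 0.8)) = 0.797148
VBI_2 = ln(ln(267 + 0.8)) = 1.72102
VBI_blend = 0.69 * 0.797148 + 0.31 * 1.72102 = 1.08355
visc_blend = exp(exp(1.08355)) - 0.8 = 18.40

18.40 cSt


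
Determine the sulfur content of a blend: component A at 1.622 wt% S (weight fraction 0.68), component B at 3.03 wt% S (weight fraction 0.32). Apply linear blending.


Linear sulfur blending: S_blend = x1*S1 + x2*S2
Contribution 1: 0.68 * 1.622 = 1.10296 wt%
Contribution 2: 0.32 * 3.03 = 0.9696 wt%
S_blend = 1.10296 + 0.9696 = 2.07256

2.07256 wt%


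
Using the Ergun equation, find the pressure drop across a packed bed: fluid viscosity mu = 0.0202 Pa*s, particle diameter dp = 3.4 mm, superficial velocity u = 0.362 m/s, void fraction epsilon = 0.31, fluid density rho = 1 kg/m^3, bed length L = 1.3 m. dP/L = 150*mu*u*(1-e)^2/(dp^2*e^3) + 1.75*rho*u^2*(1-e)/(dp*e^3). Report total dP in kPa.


dp = 3.4 mm = 0.0034 m
Viscous term = 150*0.0202*0.362*(1-0.31)^2 / (0.0034^2*0.31^3) = 1516370
Inertial term = 1.75*1*0.362^2*(1-0.31) / (0.0034*0.31^3) = 1562.21
dP/L = 1516370 + 1562.21 = 1517930 Pa/m
dP = 1517930 * 1.3 / 1000 = 1973 kPa

1973 kPa


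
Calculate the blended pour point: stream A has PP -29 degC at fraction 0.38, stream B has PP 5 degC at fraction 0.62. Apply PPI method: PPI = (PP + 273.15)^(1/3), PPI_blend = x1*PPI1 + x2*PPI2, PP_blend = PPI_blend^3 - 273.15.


PPI_1 = (-29 + 273.15)^(1/3) = 6.25008
PPI_2 = (5 + 273.15)^(1/3) = 6.527693
PPI_blend = 0.38 * 6.25008 + 0.62 * 6.527693 = 6.4222
PP_blend = 6.4222^3 - 273.15 = 264.8814 - 273.15 = -8.27

-8.27 degC


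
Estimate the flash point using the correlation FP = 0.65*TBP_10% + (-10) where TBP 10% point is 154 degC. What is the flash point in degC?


FP = 0.65 * 154 + (-10) = 90.1

90.1 degC


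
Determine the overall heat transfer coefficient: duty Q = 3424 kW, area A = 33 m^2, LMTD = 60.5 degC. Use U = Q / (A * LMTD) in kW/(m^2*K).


From Q = U*A*LMTD, U = Q / (A * LMTD)
U = 3424 / (33 * 60.5) = 3424 / 1996.5 = 1.715

1.715 kW/(m^2*K)


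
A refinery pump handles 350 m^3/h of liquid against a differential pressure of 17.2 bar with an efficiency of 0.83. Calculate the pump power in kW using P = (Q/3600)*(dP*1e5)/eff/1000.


Q = 350 / 3600 = 0.0972222 m^3/s
P = 0.0972222 * (17.2 * 1e5) / 0.83 / 1000 = 201.5

201.5 kW


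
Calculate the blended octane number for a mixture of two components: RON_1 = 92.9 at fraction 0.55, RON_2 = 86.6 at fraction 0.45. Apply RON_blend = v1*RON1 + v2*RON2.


Linear blending: RON_blend = sum(vi * RONi)
Contribution 1: 0.55 * 92.9 = 51.095
Contribution 2: 0.45 * 86.6 = 38.97
RON_blend = 51.095 + 38.97 = 90.065

90.065


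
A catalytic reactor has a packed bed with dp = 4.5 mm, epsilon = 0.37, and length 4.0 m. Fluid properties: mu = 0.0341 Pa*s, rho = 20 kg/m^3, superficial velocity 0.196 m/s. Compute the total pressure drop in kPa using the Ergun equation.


dp = 4.5 mm = 0.0045 m
Viscous term = 150*0.0341*0.196*(1-0.37)^2 / (0.0045^2*0.37^3) = 387929
Inertial term = 1.75*20*0.196^2*(1-0.37) / (0.0045*0.37^3) = 3716.23
dP/L = 387929 + 3716.23 = 391645 Pa/m
dP = 391645 * 4.0 / 1000 = 1567 kPa

1567 kPa


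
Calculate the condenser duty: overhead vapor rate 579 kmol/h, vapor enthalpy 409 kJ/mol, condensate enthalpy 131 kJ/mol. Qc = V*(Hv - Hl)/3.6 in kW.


Qc = 579 * (409 - 131) / 3.6 = 579 * 278 / 3.6 = 44710

44710 kW


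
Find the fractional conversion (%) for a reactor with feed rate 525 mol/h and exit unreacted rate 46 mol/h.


X = (F_in - F_out) / F_in * 100
Moles reacted = 525 - 46 = 479
X = 479 / 525 * 100
= 0.9124 * 100
= 91.24 %

91.24 %


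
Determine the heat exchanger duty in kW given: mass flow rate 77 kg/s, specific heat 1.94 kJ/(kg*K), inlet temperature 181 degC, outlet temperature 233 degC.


Q = m_dot * cp * delta_T
delta_T = 233 - 181 = 52 K
Q = 77 * 1.94 * 52
= 149.38 * 52
= 7767.76 kW

7767.76 kW


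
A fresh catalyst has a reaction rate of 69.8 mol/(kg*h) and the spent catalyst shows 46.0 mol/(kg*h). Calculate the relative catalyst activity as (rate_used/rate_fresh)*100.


Activity (%) = (rate_used / rate_fresh) * 100
rate_used = 46.0, rate_fresh = 69.8
= (46.0 / 69.8) * 100
= 0.6590 * 100 = 65.90

65.90 %


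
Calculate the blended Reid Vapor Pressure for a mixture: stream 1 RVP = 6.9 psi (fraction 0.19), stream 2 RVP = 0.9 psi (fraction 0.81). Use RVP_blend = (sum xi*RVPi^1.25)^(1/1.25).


Chevron index: RVP_blend = (sum xi*RVPi^1.25)^(1/1.25)
RVP^1.25 terms: 0.19 * 6.9^1.25 + 0.81 * 0.9^1.25 = 2.83483
RVP_blend = 2.83483^(1/1.25) = 2.302

2.302 psi


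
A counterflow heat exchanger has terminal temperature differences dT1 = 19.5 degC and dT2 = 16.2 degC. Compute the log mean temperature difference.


LMTD = (dT1 - dT2) / ln(dT1/dT2)
= (19.5 - 16.2) / ln(19.5 / 16.2) = 3.3 / 0.185403 = 17.80

17.80 degC


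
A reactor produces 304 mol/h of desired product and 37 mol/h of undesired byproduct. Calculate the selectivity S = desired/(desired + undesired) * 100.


Selectivity = desired / (desired + undesired) * 100
Total products = 304 + 37 = 341 mol/h
S = 304 / 341 * 100
= 0.8915 * 100
= 89.15 %

89.15 %


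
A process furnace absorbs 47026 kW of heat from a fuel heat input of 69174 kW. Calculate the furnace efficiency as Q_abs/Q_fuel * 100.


Furnace efficiency = Q_absorbed / Q_fuel * 100
= 47026 / 69174 * 100 = 67.98

67.98 %


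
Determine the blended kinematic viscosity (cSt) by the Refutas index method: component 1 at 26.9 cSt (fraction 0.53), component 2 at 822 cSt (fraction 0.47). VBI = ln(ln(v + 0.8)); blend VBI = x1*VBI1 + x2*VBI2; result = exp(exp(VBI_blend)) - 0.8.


Refutas method: VBN_i = 14.534*ln(ln(visc_i + 0.8)) + 10.975, blended linearly by mass fraction; since VBN is linear in VBI_i = ln(ln(visc_i + 0.8)) and the fractions sum to 1, blend VBI directly: visc = exp(exp(VBI_blend)) - 0.8
VBI_1 = ln(ln(26.9 + 0.8)) = 1.2004
VBI_2 = ln(ln(822 + 0.8)) = 1.904
VBI_blend = 0.53 * 1.2004 + 0.47 * 1.904 = 1.53109
visc_blend = exp(exp(1.53109)) - 0.8 = 101.0

101.0 cSt


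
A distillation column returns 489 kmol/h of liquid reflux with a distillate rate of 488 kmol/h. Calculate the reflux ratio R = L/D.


Reflux ratio definition: R = L / D (liquid returned / distillate withdrawn)
L = 489 kmol/h, D = 488 kmol/h
R = 489 / 488 = 1.002

1.002


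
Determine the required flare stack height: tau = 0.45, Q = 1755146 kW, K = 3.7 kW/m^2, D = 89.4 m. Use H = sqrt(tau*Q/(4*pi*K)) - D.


tau*Q/(4*pi*K) = 0.45 * 1755146 / (4 * pi * 3.7) = 16986.9
sqrt(16986.9) = 130.334
H = 130.334 - 89.4 = 40.93

40.93 m


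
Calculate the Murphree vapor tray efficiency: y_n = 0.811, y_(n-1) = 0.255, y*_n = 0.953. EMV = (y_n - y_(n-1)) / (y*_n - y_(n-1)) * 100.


Murphree vapor efficiency: EMV = (y_n - y_(n-1)) / (y*_n - y_(n-1)) * 100
EMV = (0.811 - 0.255) / (0.953 - 0.255) * 100 = 0.556 / 0.698 * 100 = 79.66

79.66 %


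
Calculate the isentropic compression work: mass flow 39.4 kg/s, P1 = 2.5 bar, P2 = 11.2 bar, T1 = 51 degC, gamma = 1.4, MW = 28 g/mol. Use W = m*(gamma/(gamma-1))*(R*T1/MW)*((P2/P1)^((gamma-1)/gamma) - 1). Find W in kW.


Isentropic work: W = m*(gamma/(gamma-1))*(R*T1/MW)*((P2/P1)^((gamma-1)/gamma) - 1)
T1 = 51 + 273.15 = 324.15 K
Pressure ratio = 11.2 / 2.5 = 4.48
Exponent = (1.4 - 1)/1.4 = 0.285714
(P2/P1)^exp - 1 = 4.48^0.285714 - 1 = 0.534897
W = 39.4 * 1.4 / 0.4 * 8.314 * 324.15 / 28 * 0.534897 = 7100

7100 kW


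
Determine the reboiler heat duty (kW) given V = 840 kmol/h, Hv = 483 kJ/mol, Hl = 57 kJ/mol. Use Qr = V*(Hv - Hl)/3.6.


Qr = 840 * (483 - 57) / 3.6 = 840 * 426 / 3.6 = 99400

99400 kW


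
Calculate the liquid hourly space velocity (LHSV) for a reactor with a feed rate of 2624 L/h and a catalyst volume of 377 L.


LHSV = volumetric feed rate / catalyst volume
= 2624 L/h / 377 L
= 6.960 h^-1

6.960 h^-1


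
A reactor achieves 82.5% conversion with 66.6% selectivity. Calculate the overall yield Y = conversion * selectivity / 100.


Overall yield = conversion (%) * selectivity (%) / 100
Conversion = 82.5%, Selectivity = 66.6%
Y = 82.5 * 66.6 / 100
= 54.945 %

54.945 %


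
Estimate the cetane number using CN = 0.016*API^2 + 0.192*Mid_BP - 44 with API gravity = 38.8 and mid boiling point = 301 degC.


CN = 0.016 * 38.8^2 + 0.192 * 301 - 44
CN = 24.08704 + 57.792 - 44 = 37.87904

37.87904


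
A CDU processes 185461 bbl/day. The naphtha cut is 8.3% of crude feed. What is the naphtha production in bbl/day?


Crude throughput = 185461 bbl/day
Fraction yield = 8.3%
yield = throughput * fraction / 100
yield = 185461 * 8.3 / 100 = 15393.263

15393.263 bbl/day


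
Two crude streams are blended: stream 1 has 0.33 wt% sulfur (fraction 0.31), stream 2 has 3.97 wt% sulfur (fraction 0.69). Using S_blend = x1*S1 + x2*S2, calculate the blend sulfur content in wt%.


Linear sulfur blending: S_blend = x1*S1 + x2*S2
Contribution 1: 0.31 * 0.33 = 0.1023 wt%
Contribution 2: 0.69 * 3.97 = 2.7393 wt%
S_blend = 0.1023 + 2.7393 = 2.8416

2.8416 wt%


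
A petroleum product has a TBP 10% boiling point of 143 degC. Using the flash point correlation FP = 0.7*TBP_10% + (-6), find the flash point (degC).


FP = 0.7 * 143 + (-6) = 94.1

94.1 degC


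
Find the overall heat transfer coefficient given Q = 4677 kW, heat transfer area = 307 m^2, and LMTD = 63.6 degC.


From Q = U*A*LMTD, U = Q / (A * LMTD)
U = 4677 / (307 * 63.6) = 4677 / 19525.2 = 0.2395

0.2395 kW/(m^2*K)


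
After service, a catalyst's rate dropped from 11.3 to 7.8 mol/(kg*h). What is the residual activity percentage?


Activity (%) = (rate_used / rate_fresh) * 100
rate_used = 7.8, rate_fresh = 11.3
= (7.8 / 11.3) * 100
= 0.6903 * 100 = 69.03

69.03 %


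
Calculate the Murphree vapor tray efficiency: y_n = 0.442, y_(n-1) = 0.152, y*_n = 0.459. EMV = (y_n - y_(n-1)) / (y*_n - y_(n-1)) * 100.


Murphree vapor efficiency: EMV = (y_n - y_(n-1)) / (y*_n - y_(n-1)) * 100
EMV = (0.442 - 0.152) / (0.459 - 0.152) * 100 = 0.29 / 0.307 * 100 = 94.46

94.46 %


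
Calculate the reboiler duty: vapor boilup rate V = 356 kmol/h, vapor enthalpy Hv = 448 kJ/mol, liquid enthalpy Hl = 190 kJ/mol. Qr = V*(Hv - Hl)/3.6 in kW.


Qr = 356 * (448 - 190) / 3.6 = 356 * 258 / 3.6 = 25510

25510 kW


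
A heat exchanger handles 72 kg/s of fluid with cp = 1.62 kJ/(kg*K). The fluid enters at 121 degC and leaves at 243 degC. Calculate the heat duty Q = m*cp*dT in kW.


Q = m_dot * cp * delta_T
delta_T = 243 - 121 = 122 K
Q = 72 * 1.62 * 122
= 116.64 * 122
= 14230.08 kW

14230.08 kW


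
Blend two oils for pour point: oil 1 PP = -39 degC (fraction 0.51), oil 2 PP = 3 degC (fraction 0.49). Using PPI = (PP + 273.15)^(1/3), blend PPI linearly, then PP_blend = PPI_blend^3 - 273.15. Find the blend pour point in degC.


PPI_1 = (-39 + 273.15)^(1/3) = 6.163557
PPI_2 = (3 + 273.15)^(1/3) = 6.512009
PPI_blend = 0.51 * 6.163557 + 0.49 * 6.512009 = 6.334298
PP_blend = 6.334298^3 - 273.15 = 254.1531 - 273.15 = -19

-19 degC


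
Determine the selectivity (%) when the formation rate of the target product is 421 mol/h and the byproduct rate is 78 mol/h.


Selectivity = desired / (desired + undesired) * 100
Total products = 421 + 78 = 499 mol/h
S = 421 / 499 * 100
= 0.8437 * 100
= 84.37 %

84.37 %


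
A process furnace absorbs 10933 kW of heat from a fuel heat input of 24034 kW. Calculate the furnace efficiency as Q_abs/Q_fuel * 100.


Furnace efficiency = Q_absorbed / Q_fuel * 100
= 10933 / 24034 * 100 = 45.49

45.49 %


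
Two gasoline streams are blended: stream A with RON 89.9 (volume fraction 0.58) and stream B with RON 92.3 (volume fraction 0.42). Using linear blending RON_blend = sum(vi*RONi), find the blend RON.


Linear blending: RON_blend = sum(vi * RONi)
Contribution 1: 0.58 * 89.9 = 52.142
Contribution 2: 0.42 * 92.3 = 38.766
RON_blend = 52.142 + 38.766 = 90.908

90.908


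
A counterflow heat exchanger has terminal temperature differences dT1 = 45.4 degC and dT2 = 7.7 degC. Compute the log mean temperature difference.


LMTD = (dT1 - dT2) / ln(dT1/dT2)
= (45.4 - 7.7) / ln(45.4 / 7.7) = 37.7 / 1.77429 = 21.25

21.25 degC


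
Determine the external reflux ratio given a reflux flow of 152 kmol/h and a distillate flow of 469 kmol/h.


Reflux ratio definition: R = L / D (liquid returned / distillate withdrawn)
L = 152 kmol/h, D = 469 kmol/h
R = 152 / 469 = 0.3241

0.3241


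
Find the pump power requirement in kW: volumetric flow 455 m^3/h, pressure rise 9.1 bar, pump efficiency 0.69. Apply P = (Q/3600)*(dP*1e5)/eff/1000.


Q = 455 / 3600 = 0.126389 m^3/s
P = 0.126389 * (9.1 * 1e5) / 0.69 / 1000 = 166.7

166.7 kW


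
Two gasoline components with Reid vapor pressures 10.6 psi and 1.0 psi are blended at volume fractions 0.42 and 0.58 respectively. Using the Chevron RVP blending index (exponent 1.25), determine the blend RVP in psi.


Chevron index: RVP_blend = (sum xi*RVPi^1.25)^(1/1.25)
RVP^1.25 terms: 0.42 * 10.6^1.25 + 0.58 * 1.0^1.25 = 8.61307
RVP_blend = 8.61307^(1/1.25) = 5.599

5.599 psi


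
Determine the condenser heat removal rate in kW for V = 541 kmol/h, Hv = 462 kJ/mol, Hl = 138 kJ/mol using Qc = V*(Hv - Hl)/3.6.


Qc = 541 * (462 - 138) / 3.6 = 541 * 324 / 3.6 = 48690

48690 kW


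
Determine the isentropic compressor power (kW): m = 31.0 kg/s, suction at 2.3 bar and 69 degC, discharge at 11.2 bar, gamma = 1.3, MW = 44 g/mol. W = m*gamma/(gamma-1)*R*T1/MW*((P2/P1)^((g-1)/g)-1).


Isentropic work: W = m*(gamma/(gamma-1))*(R*T1/MW)*((P2/P1)^((gamma-1)/gamma) - 1)
T1 = 69 + 273.15 = 342.15 K
Pressure ratio = 11.2 / 2.3 = 4.86957
Exponent = (1.3 - 1)/1.3 = 0.230769
(P2/P1)^exp - 1 = 4.86957^0.230769 - 1 = 0.440959
W = 31.0 * 1.3 / 0.3 * 8.314 * 342.15 / 44 * 0.440959 = 3830

3830 kW


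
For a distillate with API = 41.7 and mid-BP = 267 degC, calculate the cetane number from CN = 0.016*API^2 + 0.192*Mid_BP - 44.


CN = 0.016 * 41.7^2 + 0.192 * 267 - 44
CN = 27.82224 + 51.264 - 44 = 35.08624

35.08624


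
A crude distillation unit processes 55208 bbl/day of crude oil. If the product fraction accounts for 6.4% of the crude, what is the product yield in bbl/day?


Crude throughput = 55208 bbl/day
Fraction yield = 6.4%
yield = throughput * fraction / 100
yield = 55208 * 6.4 / 100 = 3533.312

3533.312 bbl/day


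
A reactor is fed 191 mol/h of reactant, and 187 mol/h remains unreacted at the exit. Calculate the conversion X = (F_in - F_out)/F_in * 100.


X = (F_in - F_out) / F_in * 100
Moles reacted = 191 - 187 = 4
X = 4 / 191 * 100
= 0.02094 * 100
= 2.094 %

2.094 %


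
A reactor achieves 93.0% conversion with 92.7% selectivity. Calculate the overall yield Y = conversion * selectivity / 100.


Overall yield = conversion (%) * selectivity (%) / 100
Conversion = 93.0%, Selectivity = 92.7%
Y = 93.0 * 92.7 / 100
= 86.211 %

86.211 %


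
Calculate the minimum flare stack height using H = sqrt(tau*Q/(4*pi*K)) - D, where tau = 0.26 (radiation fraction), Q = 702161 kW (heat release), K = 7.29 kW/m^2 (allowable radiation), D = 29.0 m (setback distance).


tau*Q/(4*pi*K) = 0.26 * 702161 / (4 * pi * 7.29) = 1992.84
sqrt(1992.84) = 44.6412
H = 44.6412 - 29.0 = 15.64

15.64 m


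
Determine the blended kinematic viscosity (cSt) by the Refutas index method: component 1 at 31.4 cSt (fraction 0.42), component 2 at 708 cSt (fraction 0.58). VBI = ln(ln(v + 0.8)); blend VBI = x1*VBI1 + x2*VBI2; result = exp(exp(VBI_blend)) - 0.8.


Refutas method: VBN_i = 14.534*ln(ln(visc_i + 0.8)) + 10.975, blended linearly by mass fraction; since VBN is linear in VBI_i = ln(ln(visc_i + 0.8)) and the fractions sum to 1, blend VBI directly: visc = exp(exp(VBI_blend)) - 0.8
VBI_1 = ln(ln(31.4 + 0.8)) = 1.24472
VBI_2 = ln(ln(708 + 0.8)) = 1.88154
VBI_blend = 0.42 * 1.24472 + 0.58 * 1.88154 = 1.61408
visc_blend = exp(exp(1.61408)) - 0.8 = 151.1

151.1 cSt


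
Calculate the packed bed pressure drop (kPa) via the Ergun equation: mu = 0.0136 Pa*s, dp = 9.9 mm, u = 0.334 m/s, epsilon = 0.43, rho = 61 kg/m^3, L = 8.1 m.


dp = 9.9 mm = 0.0099 m
Viscous term = 150*0.0136*0.334*(1-0.43)^2 / (0.0099^2*0.43^3) = 28408.6
Inertial term = 1.75*61*0.334^2*(1-0.43) / (0.0099*0.43^3) = 8623.73
dP/L = 28408.6 + 8623.73 = 37032.3 Pa/m
dP = 37032.3 * 8.1 / 1000 = 300.0 kPa

300.0 kPa


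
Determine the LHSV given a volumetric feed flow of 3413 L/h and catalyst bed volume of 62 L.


LHSV = volumetric feed rate / catalyst volume
= 3413 L/h / 62 L
= 55.05 h^-1

55.05 h^-1


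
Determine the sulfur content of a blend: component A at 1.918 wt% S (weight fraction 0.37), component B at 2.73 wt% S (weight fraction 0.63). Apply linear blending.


Linear sulfur blending: S_blend = x1*S1 + x2*S2
Contribution 1: 0.37 * 1.918 = 0.70966 wt%
Contribution 2: 0.63 * 2.73 = 1.7199 wt%
S_blend = 0.70966 + 1.7199 = 2.42956

2.42956 wt%


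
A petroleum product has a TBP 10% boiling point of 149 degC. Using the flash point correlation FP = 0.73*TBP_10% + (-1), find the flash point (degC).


FP = 0.73 * 149 + (-1) = 107.77

107.77 degC


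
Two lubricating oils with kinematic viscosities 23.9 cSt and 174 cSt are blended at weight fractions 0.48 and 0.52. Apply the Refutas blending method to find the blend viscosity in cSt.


Refutas method: VBN_i = 14.534*ln(ln(visc_i + 0.8)) + 10.975, blended linearly by mass fraction; since VBN is linear in VBI_i = ln(ln(visc_i + 0.8)) and the fractions sum to 1, blend VBI directly: visc = exp(exp(VBI_blend)) - 0.8
VBI_1 = ln(ln(23.9 + 0.8)) = 1.16527
VBI_2 = ln(ln(174 + 0.8)) = 1.64164
VBI_blend = 0.48 * 1.16527 + 0.52 * 1.64164 = 1.41298
visc_blend = exp(exp(1.41298)) - 0.8 = 60.04

60.04 cSt


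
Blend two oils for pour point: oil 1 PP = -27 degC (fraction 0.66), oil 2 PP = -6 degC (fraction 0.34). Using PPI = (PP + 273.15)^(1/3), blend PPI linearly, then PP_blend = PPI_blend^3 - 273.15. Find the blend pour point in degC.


PPI_1 = (-27 + 273.15)^(1/3) = 6.2671
PPI_2 = (-6 + 273.15)^(1/3) = 6.440482
PPI_blend = 0.66 * 6.2671 + 0.34 * 6.440482 = 6.32605
PP_blend = 6.32605^3 - 273.15 = 253.1616 - 273.15 = -19.99

-19.99 degC


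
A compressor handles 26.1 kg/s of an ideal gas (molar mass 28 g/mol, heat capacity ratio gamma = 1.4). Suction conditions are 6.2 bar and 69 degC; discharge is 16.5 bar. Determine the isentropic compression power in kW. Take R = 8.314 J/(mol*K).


Isentropic work: W = m*(gamma/(gamma-1))*(R*T1/MW)*((P2/P1)^((gamma-1)/gamma) - 1)
T1 = 69 + 273.15 = 342.15 K
Pressure ratio = 16.5 / 6.2 = 2.66129
Exponent = (1.4 - 1)/1.4 = 0.285714
(P2/P1)^exp - 1 = 2.66129^0.285714 - 1 = 0.32268
W = 26.1 * 1.4 / 0.4 * 8.314 * 342.15 / 28 * 0.32268 = 2995

2995 kW


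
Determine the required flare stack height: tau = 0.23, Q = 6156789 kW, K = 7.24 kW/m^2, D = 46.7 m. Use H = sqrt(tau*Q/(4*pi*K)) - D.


tau*Q/(4*pi*K) = 0.23 * 6156789 / (4 * pi * 7.24) = 15564.4
sqrt(15564.4) = 124.757
H = 124.757 - 46.7 = 78.06

78.06 m


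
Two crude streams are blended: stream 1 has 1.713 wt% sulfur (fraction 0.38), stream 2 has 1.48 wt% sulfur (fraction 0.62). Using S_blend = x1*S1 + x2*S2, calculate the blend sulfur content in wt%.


Linear sulfur blending: S_blend = x1*S1 + x2*S2
Contribution 1: 0.38 * 1.713 = 0.65094 wt%
Contribution 2: 0.62 * 1.48 = 0.9176 wt%
S_blend = 0.65094 + 0.9176 = 1.56854

1.56854 wt%


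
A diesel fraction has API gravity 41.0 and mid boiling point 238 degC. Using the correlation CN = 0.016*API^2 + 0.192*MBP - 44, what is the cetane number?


CN = 0.016 * 41.0^2 + 0.192 * 238 - 44
CN = 26.896 + 45.696 - 44 = 28.592

28.592


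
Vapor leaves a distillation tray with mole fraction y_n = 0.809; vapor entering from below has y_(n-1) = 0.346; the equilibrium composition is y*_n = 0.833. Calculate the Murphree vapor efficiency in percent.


Murphree vapor efficiency: EMV = (y_n - y_(n-1)) / (y*_n - y_(n-1)) * 100
EMV = (0.809 - 0.346) / (0.833 - 0.346) * 100 = 0.463 / 0.487 * 100 = 95.07

95.07 %


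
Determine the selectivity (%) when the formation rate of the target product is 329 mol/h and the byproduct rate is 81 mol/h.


Selectivity = desired / (desired + undesired) * 100
Total products = 329 + 81 = 410 mol/h
S = 329 / 410 * 100
= 0.8024 * 100
= 80.24 %

80.24 %
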